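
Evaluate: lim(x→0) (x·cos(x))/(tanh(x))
This is a 0/0 indeterminate form.

Apply L'Hôpital's rule: differentiate numerator and denominator separately.
  f(x) = x·cos(x)   ⇒   f'(x) = -x·sin(x) + cos(x)
  g(x) = tanh(x)   ⇒   g'(x) = 1 - tanh(x)^2
  lim(x→0) f'(x)/g'(x) = lim(x→0) (-x·sin(x) + cos(x))/(1 - tanh(x)^2)
  = 1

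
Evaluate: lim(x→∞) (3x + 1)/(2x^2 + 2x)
This is an ∞/∞ indeterminate form.

Apply L'Hôpital's rule: differentiate numerator and denominator separately.
  f(x) = 3·x + 1   ⇒   f'(x) = 3
  g(x) = 2·x^2 + 2·x   ⇒   g'(x) = 4·x + 2
  lim(x→∞) f'(x)/g'(x) = lim(x→∞) (3)/(4·x + 2)
  = 0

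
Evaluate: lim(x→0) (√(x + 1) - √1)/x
This is a standard limit.

Factor or rationalize the expression:
  lim(x→0) (√(x + 1) - √1)/x = 1/2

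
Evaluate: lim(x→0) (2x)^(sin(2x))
This is an exponential indeterminate form.

For exponential indeterminate forms, take the natural log:
  Let L = lim(x→0) (2x)^(sin(2x))
  Then ln(L) = lim(x→0) [exponent × ln(base)]
  Evaluate using L'Hôpital or standard limits, then exponentiate.
  L = 1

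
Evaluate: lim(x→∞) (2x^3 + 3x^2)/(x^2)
This is an ∞/∞ indeterminate form.

Apply L'Hôpital's rule: differentiate numerator and denominator separately.
  f(x) = 2·x^3 + 3·x^2   ⇒   f'(x) = 6·x^2 + 6·x
  g(x) = x^2   ⇒   g'(x) = 2·x
  lim(x→∞) f'(x)/g'(x) = lim(x→∞) (6·x^2 + 6·x)/(2·x)
  = ∞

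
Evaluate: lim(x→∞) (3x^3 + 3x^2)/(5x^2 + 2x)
This is an ∞/∞ indeterminate form.

Apply L'Hôpital's rule: differentiate numerator and denominator separately.
  f(x) = 3·x^3 + 3·x^2   ⇒   f'(x) = 9·x^2 + 6·x
  g(x) = 5·x^2 + 2·x   ⇒   g'(x) = 10·x + 2
  lim(x→∞) f'(x)/g'(x) = lim(x→∞) (9·x^2 + 6·x)/(10·x + 2)
  = ∞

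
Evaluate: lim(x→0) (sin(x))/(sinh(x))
This is a 0/0 indeterminate form.

Apply L'Hôpital's rule: differentiate numerator and denominator separately.
  f(x) = sin(x)   ⇒   f'(x) = cos(x)
  g(x) = sinh(x)   ⇒   g'(x) = cosh(x)
  lim(x→0) f'(x)/g'(x) = lim(x→0) (cos(x))/(cosh(x))
  = 1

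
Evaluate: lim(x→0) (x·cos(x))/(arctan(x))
This is a 0/0 indeterminate form.

Apply L'Hôpital's rule: differentiate numerator and denominator separately.
  f(x) = x·cos(x)   ⇒   f'(x) = -x·sin(x) + cos(x)
  g(x) = atan(x)   ⇒   g'(x) = 1/(x^2 + 1)
  lim(x→0) f'(x)/g'(x) = lim(x→0) (-x·sin(x) + cos(x))/(1/(x^2 + 1))
  = 1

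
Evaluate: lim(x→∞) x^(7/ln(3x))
This is an exponential indeterminate form.

For exponential indeterminate forms, take the natural log:
  Let L = lim(x→∞) x^(7/ln(3x))
  Then ln(L) = lim(x→∞) [exponent × ln(base)]
  Evaluate using L'Hôpital or standard limits, then exponentiate.
  L = e^(7)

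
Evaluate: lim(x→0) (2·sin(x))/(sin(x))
This is a 0/0 indeterminate form.

Apply L'Hôpital's rule: differentiate numerator and denominator separately.
  f(x) = 2·sin(x)   ⇒   f'(x) = 2·cos(x)
  g(x) = sin(x)   ⇒   g'(x) = cos(x)
  lim(x→0) f'(x)/g'(x) = lim(x→0) (2·cos(x))/(cos(x))
  = 2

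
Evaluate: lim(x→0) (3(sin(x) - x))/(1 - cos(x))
This is a 0/0 indeterminate form.

Apply L'Hôpital's rule: differentiate numerator and denominator separately.
  f(x) = -3·x + 3·sin(x)   ⇒   f'(x) = 3·cos(x) - 3
  g(x) = 1 - cos(x)   ⇒   g'(x) = sin(x)
  lim(x→0) f'(x)/g'(x) = lim(x→0) (3·cos(x) - 3)/(sin(x))
  = 0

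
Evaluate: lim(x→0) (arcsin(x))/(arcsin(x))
This is a 0/0 indeterminate form.

Apply L'Hôpital's rule: differentiate numerator and denominator separately.
  f(x) = asin(x)   ⇒   f'(x) = 1/sqrt(1 - x^2)
  g(x) = asin(x)   ⇒   g'(x) = 1/sqrt(1 - x^2)
  lim(x→0) f'(x)/g'(x) = lim(x→0) (1/sqrt(1 - x^2))/(1/sqrt(1 - x^2))
  = 1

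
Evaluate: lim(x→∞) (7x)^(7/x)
This is an exponential indeterminate form.

For exponential indeterminate forms, take the natural log:
  Let L = lim(x→∞) (7x)^(7/x)
  Then ln(L) = lim(x→∞) [exponent × ln(base)]
  Evaluate using L'Hôpital or standard limits, then exponentiate.
  L = 1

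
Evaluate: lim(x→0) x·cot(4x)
This is a 0·∞ indeterminate form.

Rewrite 0·∞ as a quotient (0/0 or ∞/∞ form), then apply L'Hôpital's rule:
  lim(x→0) x·cot(4x) = 1/4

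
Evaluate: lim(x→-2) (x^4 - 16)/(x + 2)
This is a standard limit.

Factor or rationalize the expression:
  lim(x→-2) (x^4 - 16)/(x + 2) = -32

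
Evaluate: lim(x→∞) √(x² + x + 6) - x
This is an ∞-∞ indeterminate form.

Combine fractions or rationalize to convert ∞-∞ to 0/0 form:
  lim(x→∞) √(x² + x + 6) - x = 1/2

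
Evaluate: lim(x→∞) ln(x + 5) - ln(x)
This is an ∞-∞ indeterminate form.

Combine fractions or rationalize to convert ∞-∞ to 0/0 form:
  lim(x→∞) ln(x + 5) - ln(x) = 0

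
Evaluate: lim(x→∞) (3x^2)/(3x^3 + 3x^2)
This is an ∞/∞ indeterminate form.

Apply L'Hôpital's rule: differentiate numerator and denominator separately.
  f(x) = 3·x^2   ⇒   f'(x) = 6·x
  g(x) = 3·x^3 + 3·x^2   ⇒   g'(x) = 9·x^2 + 6·x
  lim(x→∞) f'(x)/g'(x) = lim(x→∞) (6·x)/(9·x^2 + 6·x)
  = 0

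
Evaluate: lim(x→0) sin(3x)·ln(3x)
This is a 0·∞ indeterminate form.

Rewrite 0·∞ as a quotient (0/0 or ∞/∞ form), then apply L'Hôpital's rule:
  lim(x→0) sin(3x)·ln(3x) = 0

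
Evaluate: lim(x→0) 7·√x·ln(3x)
This is a 0·∞ indeterminate form.

Rewrite 0·∞ as a quotient (0/0 or ∞/∞ form), then apply L'Hôpital's rule:
  lim(x→0) 7·√x·ln(3x) = 0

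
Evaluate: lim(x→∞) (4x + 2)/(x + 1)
This is an ∞/∞ indeterminate form.

Apply L'Hôpital's rule: differentiate numerator and denominator separately.
  f(x) = 4·x + 2   ⇒   f'(x) = 4
  g(x) = x + 1   ⇒   g'(x) = 1
  lim(x→∞) f'(x)/g'(x) = lim(x→∞) (4)/(1)
  = 4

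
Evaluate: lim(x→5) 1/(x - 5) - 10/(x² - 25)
This is an ∞-∞ indeterminate form.

Combine fractions or rationalize to convert ∞-∞ to 0/0 form:
  lim(x→5) 1/(x - 5) - 10/(x² - 25) = 1/10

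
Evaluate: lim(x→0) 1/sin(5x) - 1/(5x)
This is an ∞-∞ indeterminate form.

Combine fractions or rationalize to convert ∞-∞ to 0/0 form:
  lim(x→0) 1/sin(5x) - 1/(5x) = 0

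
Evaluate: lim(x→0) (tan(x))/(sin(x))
This is a 0/0 indeterminate form.

Apply L'Hôpital's rule: differentiate numerator and denominator separately.
  f(x) = tan(x)   ⇒   f'(x) = tan(x)^2 + 1
  g(x) = sin(x)   ⇒   g'(x) = cos(x)
  lim(x→0) f'(x)/g'(x) = lim(x→0) (tan(x)^2 + 1)/(cos(x))
  = 1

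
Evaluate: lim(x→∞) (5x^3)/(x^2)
This is an ∞/∞ indeterminate form.

Apply L'Hôpital's rule: differentiate numerator and denominator separately.
  f(x) = 5·x^3   ⇒   f'(x) = 15·x^2
  g(x) = x^2   ⇒   g'(x) = 2·x
  lim(x→∞) f'(x)/g'(x) = lim(x→∞) (15·x^2)/(2·x)
  = ∞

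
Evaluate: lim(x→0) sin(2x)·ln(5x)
This is a 0·∞ indeterminate form.

Rewrite 0·∞ as a quotient (0/0 or ∞/∞ form), then apply L'Hôpital's rule:
  lim(x→0) sin(2x)·ln(5x) = 0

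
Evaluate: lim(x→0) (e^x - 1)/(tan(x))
This is a 0/0 indeterminate form.

Apply L'Hôpital's rule: differentiate numerator and denominator separately.
  f(x) = e^(x) - 1   ⇒   f'(x) = e^(x)
  g(x) = tan(x)   ⇒   g'(x) = tan(x)^2 + 1
  lim(x→0) f'(x)/g'(x) = lim(x→0) (e^(x))/(tan(x)^2 + 1)
  = 1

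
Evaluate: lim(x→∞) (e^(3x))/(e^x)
This is an ∞/∞ indeterminate form.

Apply L'Hôpital's rule: differentiate numerator and denominator separately.
  f(x) = e^(3·x)   ⇒   f'(x) = 3·e^(3·x)
  g(x) = e^(x)   ⇒   g'(x) = e^(x)
  lim(x→∞) f'(x)/g'(x) = lim(x→∞) (3·e^(3·x))/(e^(x))
  = ∞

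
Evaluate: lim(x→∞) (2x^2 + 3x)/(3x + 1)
This is an ∞/∞ indeterminate form.

Apply L'Hôpital's rule: differentiate numerator and denominator separately.
  f(x) = 2·x^2 + 3·x   ⇒   f'(x) = 4·x + 3
  g(x) = 3·x + 1   ⇒   g'(x) = 3
  lim(x→∞) f'(x)/g'(x) = lim(x→∞) (4·x + 3)/(3)
  = ∞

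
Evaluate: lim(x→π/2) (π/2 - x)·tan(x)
This is a 0·∞ indeterminate form.

Rewrite 0·∞ as a quotient (0/0 or ∞/∞ form), then apply L'Hôpital's rule:
  lim(x→π/2) (π/2 - x)·tan(x) = 1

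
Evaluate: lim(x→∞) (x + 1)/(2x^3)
This is an ∞/∞ indeterminate form.

Apply L'Hôpital's rule: differentiate numerator and denominator separately.
  f(x) = x + 1   ⇒   f'(x) = 1
  g(x) = 2·x^3   ⇒   g'(x) = 6·x^2
  lim(x→∞) f'(x)/g'(x) = lim(x→∞) (1)/(6·x^2)
  = 0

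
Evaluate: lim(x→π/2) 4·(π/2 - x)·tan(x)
This is a 0·∞ indeterminate form.

Rewrite 0·∞ as a quotient (0/0 or ∞/∞ form), then apply L'Hôpital's rule:
  lim(x→π/2) 4·(π/2 - x)·tan(x) = 4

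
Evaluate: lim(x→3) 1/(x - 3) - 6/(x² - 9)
This is an ∞-∞ indeterminate form.

Combine fractions or rationalize to convert ∞-∞ to 0/0 form:
  lim(x→3) 1/(x - 3) - 6/(x² - 9) = 1/6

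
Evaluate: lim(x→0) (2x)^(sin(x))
This is an exponential indeterminate form.

For exponential indeterminate forms, take the natural log:
  Let L = lim(x→0) (2x)^(sin(x))
  Then ln(L) = lim(x→0) [exponent × ln(base)]
  Evaluate using L'Hôpital or standard limits, then exponentiate.
  L = 1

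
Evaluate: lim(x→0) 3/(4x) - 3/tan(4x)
This is an ∞-∞ indeterminate form.

Combine fractions or rationalize to convert ∞-∞ to 0/0 form:
  lim(x→0) 3/(4x) - 3/tan(4x) = 0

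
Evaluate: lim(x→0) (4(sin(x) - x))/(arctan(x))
This is a 0/0 indeterminate form.

Apply L'Hôpital's rule: differentiate numerator and denominator separately.
  f(x) = -4·x + 4·sin(x)   ⇒   f'(x) = 4·cos(x) - 4
  g(x) = atan(x)   ⇒   g'(x) = 1/(x^2 + 1)
  lim(x→0) f'(x)/g'(x) = lim(x→0) (4·cos(x) - 4)/(1/(x^2 + 1))
  = 0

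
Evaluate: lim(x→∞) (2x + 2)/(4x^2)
This is an ∞/∞ indeterminate form.

Apply L'Hôpital's rule: differentiate numerator and denominator separately.
  f(x) = 2·x + 2   ⇒   f'(x) = 2
  g(x) = 4·x^2   ⇒   g'(x) = 8·x
  lim(x→∞) f'(x)/g'(x) = lim(x→∞) (2)/(8·x)
  = 0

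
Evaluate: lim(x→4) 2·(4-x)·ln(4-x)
This is a 0·∞ indeterminate form.

Rewrite 0·∞ as a quotient (0/0 or ∞/∞ form), then apply L'Hôpital's rule:
  lim(x→4) 2·(4-x)·ln(4-x) = 0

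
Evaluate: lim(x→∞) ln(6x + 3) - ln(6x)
This is an ∞-∞ indeterminate form.

Combine fractions or rationalize to convert ∞-∞ to 0/0 form:
  lim(x→∞) ln(6x + 3) - ln(6x) = 0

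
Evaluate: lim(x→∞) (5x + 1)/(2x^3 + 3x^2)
This is an ∞/∞ indeterminate form.

Apply L'Hôpital's rule: differentiate numerator and denominator separately.
  f(x) = 5·x + 1   ⇒   f'(x) = 5
  g(x) = 2·x^3 + 3·x^2   ⇒   g'(x) = 6·x^2 + 6·x
  lim(x→∞) f'(x)/g'(x) = lim(x→∞) (5)/(6·x^2 + 6·x)
  = 0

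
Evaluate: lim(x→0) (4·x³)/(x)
This is a 0/0 indeterminate form.

Apply L'Hôpital's rule: differentiate numerator and denominator separately.
  f(x) = 4·x^3   ⇒   f'(x) = 12·x^2
  g(x) = x   ⇒   g'(x) = 1
  lim(x→0) f'(x)/g'(x) = lim(x→0) (12·x^2)/(1)
  = 0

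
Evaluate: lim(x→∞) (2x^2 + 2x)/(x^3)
This is an ∞/∞ indeterminate form.

Apply L'Hôpital's rule: differentiate numerator and denominator separately.
  f(x) = 2·x^2 + 2·x   ⇒   f'(x) = 4·x + 2
  g(x) = x^3   ⇒   g'(x) = 3·x^2
  lim(x→∞) f'(x)/g'(x) = lim(x→∞) (4·x + 2)/(3·x^2)
  = 0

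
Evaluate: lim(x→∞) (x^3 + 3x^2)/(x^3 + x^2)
This is an ∞/∞ indeterminate form.

Apply L'Hôpital's rule: differentiate numerator and denominator separately.
  f(x) = x^3 + 3·x^2   ⇒   f'(x) = 3·x^2 + 6·x
  g(x) = x^3 + x^2   ⇒   g'(x) = 3·x^2 + 2·x
  lim(x→∞) f'(x)/g'(x) = lim(x→∞) (3·x^2 + 6·x)/(3·x^2 + 2·x)
  = 1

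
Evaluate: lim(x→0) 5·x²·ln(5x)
This is a 0·∞ indeterminate form.

Rewrite 0·∞ as a quotient (0/0 or ∞/∞ form), then apply L'Hôpital's rule:
  lim(x→0) 5·x²·ln(5x) = 0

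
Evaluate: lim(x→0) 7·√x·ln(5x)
This is a 0·∞ indeterminate form.

Rewrite 0·∞ as a quotient (0/0 or ∞/∞ form), then apply L'Hôpital's rule:
  lim(x→0) 7·√x·ln(5x) = 0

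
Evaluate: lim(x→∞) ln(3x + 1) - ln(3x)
This is an ∞-∞ indeterminate form.

Combine fractions or rationalize to convert ∞-∞ to 0/0 form:
  lim(x→∞) ln(3x + 1) - ln(3x) = 0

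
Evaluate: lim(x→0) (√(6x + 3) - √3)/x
This is a standard limit.

Factor or rationalize the expression:
  lim(x→0) (√(6x + 3) - √3)/x = sqrt(3)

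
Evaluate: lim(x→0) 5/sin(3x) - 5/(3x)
This is an ∞-∞ indeterminate form.

Combine fractions or rationalize to convert ∞-∞ to 0/0 form:
  lim(x→0) 5/sin(3x) - 5/(3x) = 0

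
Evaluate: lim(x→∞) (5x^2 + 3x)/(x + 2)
This is an ∞/∞ indeterminate form.

Apply L'Hôpital's rule: differentiate numerator and denominator separately.
  f(x) = 5·x^2 + 3·x   ⇒   f'(x) = 10·x + 3
  g(x) = x + 2   ⇒   g'(x) = 1
  lim(x→∞) f'(x)/g'(x) = lim(x→∞) (10·x + 3)/(1)
  = ∞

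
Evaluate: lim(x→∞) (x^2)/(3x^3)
This is an ∞/∞ indeterminate form.

Apply L'Hôpital's rule: differentiate numerator and denominator separately.
  f(x) = x^2   ⇒   f'(x) = 2·x
  g(x) = 3·x^3   ⇒   g'(x) = 9·x^2
  lim(x→∞) f'(x)/g'(x) = lim(x→∞) (2·x)/(9·x^2)
  = 0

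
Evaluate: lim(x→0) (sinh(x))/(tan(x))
This is a 0/0 indeterminate form.

Apply L'Hôpital's rule: differentiate numerator and denominator separately.
  f(x) = sinh(x)   ⇒   f'(x) = cosh(x)
  g(x) = tan(x)   ⇒   g'(x) = tan(x)^2 + 1
  lim(x→0) f'(x)/g'(x) = lim(x→0) (cosh(x))/(tan(x)^2 + 1)
  = 1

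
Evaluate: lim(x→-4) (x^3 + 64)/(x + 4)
This is a standard limit.

Factor or rationalize the expression:
  lim(x→-4) (x^3 + 64)/(x + 4) = 48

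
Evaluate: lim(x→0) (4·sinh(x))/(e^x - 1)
This is a 0/0 indeterminate form.

Apply L'Hôpital's rule: differentiate numerator and denominator separately.
  f(x) = 4·sinh(x)   ⇒   f'(x) = 4·cosh(x)
  g(x) = e^(x) - 1   ⇒   g'(x) = e^(x)
  lim(x→0) f'(x)/g'(x) = lim(x→0) (4·cosh(x))/(e^(x))
  = 4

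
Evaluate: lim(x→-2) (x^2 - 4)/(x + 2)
This is a standard limit.

Factor or rationalize the expression:
  lim(x→-2) (x^2 - 4)/(x + 2) = -4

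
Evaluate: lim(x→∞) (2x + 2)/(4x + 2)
This is an ∞/∞ indeterminate form.

Apply L'Hôpital's rule: differentiate numerator and denominator separately.
  f(x) = 2·x + 2   ⇒   f'(x) = 2
  g(x) = 4·x + 2   ⇒   g'(x) = 4
  lim(x→∞) f'(x)/g'(x) = lim(x→∞) (2)/(4)
  = 1/2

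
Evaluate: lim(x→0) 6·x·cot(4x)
This is a 0·∞ indeterminate form.

Rewrite 0·∞ as a quotient (0/0 or ∞/∞ form), then apply L'Hôpital's rule:
  lim(x→0) 6·x·cot(4x) = 3/2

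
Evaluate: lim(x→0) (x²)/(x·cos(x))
This is a 0/0 indeterminate form.

Apply L'Hôpital's rule: differentiate numerator and denominator separately.
  f(x) = x^2   ⇒   f'(x) = 2·x
  g(x) = x·cos(x)   ⇒   g'(x) = -x·sin(x) + cos(x)
  lim(x→0) f'(x)/g'(x) = lim(x→0) (2·x)/(-x·sin(x) + cos(x))
  = 0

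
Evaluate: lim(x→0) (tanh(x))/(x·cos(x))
This is a 0/0 indeterminate form.

Apply L'Hôpital's rule: differentiate numerator and denominator separately.
  f(x) = tanh(x)   ⇒   f'(x) = 1 - tanh(x)^2
  g(x) = x·cos(x)   ⇒   g'(x) = -x·sin(x) + cos(x)
  lim(x→0) f'(x)/g'(x) = lim(x→0) (1 - tanh(x)^2)/(-x·sin(x) + cos(x))
  = 1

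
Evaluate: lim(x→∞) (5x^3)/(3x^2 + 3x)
This is an ∞/∞ indeterminate form.

Apply L'Hôpital's rule: differentiate numerator and denominator separately.
  f(x) = 5·x^3   ⇒   f'(x) = 15·x^2
  g(x) = 3·x^2 + 3·x   ⇒   g'(x) = 6·x + 3
  lim(x→∞) f'(x)/g'(x) = lim(x→∞) (15·x^2)/(6·x + 3)
  = ∞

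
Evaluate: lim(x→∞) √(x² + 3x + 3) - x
This is an ∞-∞ indeterminate form.

Combine fractions or rationalize to convert ∞-∞ to 0/0 form:
  lim(x→∞) √(x² + 3x + 3) - x = 3/2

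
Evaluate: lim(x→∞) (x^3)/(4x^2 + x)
This is an ∞/∞ indeterminate form.

Apply L'Hôpital's rule: differentiate numerator and denominator separately.
  f(x) = x^3   ⇒   f'(x) = 3·x^2
  g(x) = 4·x^2 + x   ⇒   g'(x) = 8·x + 1
  lim(x→∞) f'(x)/g'(x) = lim(x→∞) (3·x^2)/(8·x + 1)
  = ∞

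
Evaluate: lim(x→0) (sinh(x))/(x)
This is a 0/0 indeterminate form.

Apply L'Hôpital's rule: differentiate numerator and denominator separately.
  f(x) = sinh(x)   ⇒   f'(x) = cosh(x)
  g(x) = x   ⇒   g'(x) = 1
  lim(x→0) f'(x)/g'(x) = lim(x→0) (cosh(x))/(1)
  = 1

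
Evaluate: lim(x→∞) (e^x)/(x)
This is an ∞/∞ indeterminate form.

Apply L'Hôpital's rule: differentiate numerator and denominator separately.
  f(x) = e^(x)   ⇒   f'(x) = e^(x)
  g(x) = x   ⇒   g'(x) = 1
  lim(x→∞) f'(x)/g'(x) = lim(x→∞) (e^(x))/(1)
  = ∞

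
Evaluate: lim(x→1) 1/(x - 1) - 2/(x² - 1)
This is an ∞-∞ indeterminate form.

Combine fractions or rationalize to convert ∞-∞ to 0/0 form:
  lim(x→1) 1/(x - 1) - 2/(x² - 1) = 1/2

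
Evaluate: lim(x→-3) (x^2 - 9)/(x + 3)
This is a standard limit.

Factor or rationalize the expression:
  lim(x→-3) (x^2 - 9)/(x + 3) = -6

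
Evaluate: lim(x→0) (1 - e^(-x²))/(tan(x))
This is a 0/0 indeterminate form.

Apply L'Hôpital's rule: differentiate numerator and denominator separately.
  f(x) = 1 - e^(-x^2)   ⇒   f'(x) = 2·x·e^(-x^2)
  g(x) = tan(x)   ⇒   g'(x) = tan(x)^2 + 1
  lim(x→0) f'(x)/g'(x) = lim(x→0) (2·x·e^(-x^2))/(tan(x)^2 + 1)
  = 0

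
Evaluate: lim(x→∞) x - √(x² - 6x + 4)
This is an ∞-∞ indeterminate form.

Combine fractions or rationalize to convert ∞-∞ to 0/0 form:
  lim(x→∞) x - √(x² - 6x + 4) = 3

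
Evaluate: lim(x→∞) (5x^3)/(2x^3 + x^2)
This is an ∞/∞ indeterminate form.

Apply L'Hôpital's rule: differentiate numerator and denominator separately.
  f(x) = 5·x^3   ⇒   f'(x) = 15·x^2
  g(x) = 2·x^3 + x^2   ⇒   g'(x) = 6·x^2 + 2·x
  lim(x→∞) f'(x)/g'(x) = lim(x→∞) (15·x^2)/(6·x^2 + 2·x)
  = 5/2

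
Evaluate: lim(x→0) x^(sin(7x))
This is an exponential indeterminate form.

For exponential indeterminate forms, take the natural log:
  Let L = lim(x→0) x^(sin(7x))
  Then ln(L) = lim(x→0) [exponent × ln(base)]
  Evaluate using L'Hôpital or standard limits, then exponentiate.
  L = 1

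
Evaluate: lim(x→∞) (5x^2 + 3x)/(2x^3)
This is an ∞/∞ indeterminate form.

Apply L'Hôpital's rule: differentiate numerator and denominator separately.
  f(x) = 5·x^2 + 3·x   ⇒   f'(x) = 10·x + 3
  g(x) = 2·x^3   ⇒   g'(x) = 6·x^2
  lim(x→∞) f'(x)/g'(x) = lim(x→∞) (10·x + 3)/(6·x^2)
  = 0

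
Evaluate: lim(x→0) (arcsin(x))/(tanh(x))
This is a 0/0 indeterminate form.

Apply L'Hôpital's rule: differentiate numerator and denominator separately.
  f(x) = asin(x)   ⇒   f'(x) = 1/sqrt(1 - x^2)
  g(x) = tanh(x)   ⇒   g'(x) = 1 - tanh(x)^2
  lim(x→0) f'(x)/g'(x) = lim(x→0) (1/sqrt(1 - x^2))/(1 - tanh(x)^2)
  = 1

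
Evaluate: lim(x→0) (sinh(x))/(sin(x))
This is a 0/0 indeterminate form.

Apply L'Hôpital's rule: differentiate numerator and denominator separately.
  f(x) = sinh(x)   ⇒   f'(x) = cosh(x)
  g(x) = sin(x)   ⇒   g'(x) = cos(x)
  lim(x→0) f'(x)/g'(x) = lim(x→0) (cosh(x))/(cos(x))
  = 1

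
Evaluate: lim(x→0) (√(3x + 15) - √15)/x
This is a standard limit.

Factor or rationalize the expression:
  lim(x→0) (√(3x + 15) - √15)/x = sqrt(15)/10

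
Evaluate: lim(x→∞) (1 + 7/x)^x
This is an exponential indeterminate form.

For exponential indeterminate forms, take the natural log:
  Let L = lim(x→∞) (1 + 7/x)^x
  Then ln(L) = lim(x→∞) [exponent × ln(base)]
  Evaluate using L'Hôpital or standard limits, then exponentiate.
  L = e^(7)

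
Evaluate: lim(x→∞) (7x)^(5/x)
This is an exponential indeterminate form.

For exponential indeterminate forms, take the natural log:
  Let L = lim(x→∞) (7x)^(5/x)
  Then ln(L) = lim(x→∞) [exponent × ln(base)]
  Evaluate using L'Hôpital or standard limits, then exponentiate.
  L = 1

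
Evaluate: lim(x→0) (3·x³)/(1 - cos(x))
This is a 0/0 indeterminate form.

Apply L'Hôpital's rule: differentiate numerator and denominator separately.
  f(x) = 3·x^3   ⇒   f'(x) = 9·x^2
  g(x) = 1 - cos(x)   ⇒   g'(x) = sin(x)
  lim(x→0) f'(x)/g'(x) = lim(x→0) (9·x^2)/(sin(x))
  = 0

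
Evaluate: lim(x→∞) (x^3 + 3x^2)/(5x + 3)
This is an ∞/∞ indeterminate form.

Apply L'Hôpital's rule: differentiate numerator and denominator separately.
  f(x) = x^3 + 3·x^2   ⇒   f'(x) = 3·x^2 + 6·x
  g(x) = 5·x + 3   ⇒   g'(x) = 5
  lim(x→∞) f'(x)/g'(x) = lim(x→∞) (3·x^2 + 6·x)/(5)
  = ∞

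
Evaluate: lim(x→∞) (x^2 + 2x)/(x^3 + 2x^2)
This is an ∞/∞ indeterminate form.

Apply L'Hôpital's rule: differentiate numerator and denominator separately.
  f(x) = x^2 + 2·x   ⇒   f'(x) = 2·x + 2
  g(x) = x^3 + 2·x^2   ⇒   g'(x) = 3·x^2 + 4·x
  lim(x→∞) f'(x)/g'(x) = lim(x→∞) (2·x + 2)/(3·x^2 + 4·x)
  = 0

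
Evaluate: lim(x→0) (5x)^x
This is an exponential indeterminate form.

For exponential indeterminate forms, take the natural log:
  Let L = lim(x→0) (5x)^x
  Then ln(L) = lim(x→0) [exponent × ln(base)]
  Evaluate using L'Hôpital or standard limits, then exponentiate.
  L = 1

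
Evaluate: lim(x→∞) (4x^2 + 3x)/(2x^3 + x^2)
This is an ∞/∞ indeterminate form.

Apply L'Hôpital's rule: differentiate numerator and denominator separately.
  f(x) = 4·x^2 + 3·x   ⇒   f'(x) = 8·x + 3
  g(x) = 2·x^3 + x^2   ⇒   g'(x) = 6·x^2 + 2·x
  lim(x→∞) f'(x)/g'(x) = lim(x→∞) (8·x + 3)/(6·x^2 + 2·x)
  = 0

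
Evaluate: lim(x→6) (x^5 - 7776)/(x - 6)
This is a standard limit.

Factor or rationalize the expression:
  lim(x→6) (x^5 - 7776)/(x - 6) = 6480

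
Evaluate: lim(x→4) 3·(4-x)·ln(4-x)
This is a 0·∞ indeterminate form.

Rewrite 0·∞ as a quotient (0/0 or ∞/∞ form), then apply L'Hôpital's rule:
  lim(x→4) 3·(4-x)·ln(4-x) = 0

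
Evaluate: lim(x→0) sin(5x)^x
This is an exponential indeterminate form.

For exponential indeterminate forms, take the natural log:
  Let L = lim(x→0) sin(5x)^x
  Then ln(L) = lim(x→0) [exponent × ln(base)]
  Evaluate using L'Hôpital or standard limits, then exponentiate.
  L = 1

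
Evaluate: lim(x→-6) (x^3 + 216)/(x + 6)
This is a standard limit.

Factor or rationalize the expression:
  lim(x→-6) (x^3 + 216)/(x + 6) = 108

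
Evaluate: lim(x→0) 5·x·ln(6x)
This is a 0·∞ indeterminate form.

Rewrite 0·∞ as a quotient (0/0 or ∞/∞ form), then apply L'Hôpital's rule:
  lim(x→0) 5·x·ln(6x) = 0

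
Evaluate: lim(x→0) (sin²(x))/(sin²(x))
This is a 0/0 indeterminate form.

Apply L'Hôpital's rule: differentiate numerator and denominator separately.
  f(x) = sin(x)^2   ⇒   f'(x) = 2·sin(x)·cos(x)
  g(x) = sin(x)^2   ⇒   g'(x) = 2·sin(x)·cos(x)
  lim(x→0) f'(x)/g'(x) = lim(x→0) (2·sin(x)·cos(x))/(2·sin(x)·cos(x))
  = 1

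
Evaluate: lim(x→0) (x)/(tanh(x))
This is a 0/0 indeterminate form.

Apply L'Hôpital's rule: differentiate numerator and denominator separately.
  f(x) = x   ⇒   f'(x) = 1
  g(x) = tanh(x)   ⇒   g'(x) = 1 - tanh(x)^2
  lim(x→0) f'(x)/g'(x) = lim(x→0) (1)/(1 - tanh(x)^2)
  = 1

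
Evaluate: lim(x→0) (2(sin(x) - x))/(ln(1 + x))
This is a 0/0 indeterminate form.

Apply L'Hôpital's rule: differentiate numerator and denominator separately.
  f(x) = -2·x + 2·sin(x)   ⇒   f'(x) = 2·cos(x) - 2
  g(x) = ln(x + 1)   ⇒   g'(x) = 1/(x + 1)
  lim(x→0) f'(x)/g'(x) = lim(x→0) (2·cos(x) - 2)/(1/(x + 1))
  = 0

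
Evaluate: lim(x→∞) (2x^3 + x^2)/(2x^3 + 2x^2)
This is an ∞/∞ indeterminate form.

Apply L'Hôpital's rule: differentiate numerator and denominator separately.
  f(x) = 2·x^3 + x^2   ⇒   f'(x) = 6·x^2 + 2·x
  g(x) = 2·x^3 + 2·x^2   ⇒   g'(x) = 6·x^2 + 4·x
  lim(x→∞) f'(x)/g'(x) = lim(x→∞) (6·x^2 + 2·x)/(6·x^2 + 4·x)
  = 1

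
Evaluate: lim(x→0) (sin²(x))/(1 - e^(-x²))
This is a 0/0 indeterminate form.

Apply L'Hôpital's rule: differentiate numerator and denominator separately.
  f(x) = sin(x)^2   ⇒   f'(x) = 2·sin(x)·cos(x)
  g(x) = 1 - e^(-x^2)   ⇒   g'(x) = 2·x·e^(-x^2)
  lim(x→0) f'(x)/g'(x) = lim(x→0) (2·sin(x)·cos(x))/(2·x·e^(-x^2))
  = 1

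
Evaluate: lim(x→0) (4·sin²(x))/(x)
This is a 0/0 indeterminate form.

Apply L'Hôpital's rule: differentiate numerator and denominator separately.
  f(x) = 4·sin(x)^2   ⇒   f'(x) = 8·sin(x)·cos(x)
  g(x) = x   ⇒   g'(x) = 1
  lim(x→0) f'(x)/g'(x) = lim(x→0) (8·sin(x)·cos(x))/(1)
  = 0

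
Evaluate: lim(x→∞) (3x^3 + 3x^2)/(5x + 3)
This is an ∞/∞ indeterminate form.

Apply L'Hôpital's rule: differentiate numerator and denominator separately.
  f(x) = 3·x^3 + 3·x^2   ⇒   f'(x) = 9·x^2 + 6·x
  g(x) = 5·x + 3   ⇒   g'(x) = 5
  lim(x→∞) f'(x)/g'(x) = lim(x→∞) (9·x^2 + 6·x)/(5)
  = ∞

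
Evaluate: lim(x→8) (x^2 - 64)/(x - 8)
This is a standard limit.

Factor or rationalize the expression:
  lim(x→8) (x^2 - 64)/(x - 8) = 16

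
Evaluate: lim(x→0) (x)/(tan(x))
This is a 0/0 indeterminate form.

Apply L'Hôpital's rule: differentiate numerator and denominator separately.
  f(x) = x   ⇒   f'(x) = 1
  g(x) = tan(x)   ⇒   g'(x) = tan(x)^2 + 1
  lim(x→0) f'(x)/g'(x) = lim(x→0) (1)/(tan(x)^2 + 1)
  = 1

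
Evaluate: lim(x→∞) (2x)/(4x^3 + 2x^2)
This is an ∞/∞ indeterminate form.

Apply L'Hôpital's rule: differentiate numerator and denominator separately.
  f(x) = 2·x   ⇒   f'(x) = 2
  g(x) = 4·x^3 + 2·x^2   ⇒   g'(x) = 12·x^2 + 4·x
  lim(x→∞) f'(x)/g'(x) = lim(x→∞) (2)/(12·x^2 + 4·x)
  = 0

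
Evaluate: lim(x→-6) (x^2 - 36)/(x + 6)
This is a standard limit.

Factor or rationalize the expression:
  lim(x→-6) (x^2 - 36)/(x + 6) = -12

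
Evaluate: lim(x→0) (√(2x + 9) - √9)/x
This is a standard limit.

Factor or rationalize the expression:
  lim(x→0) (√(2x + 9) - √9)/x = 1/3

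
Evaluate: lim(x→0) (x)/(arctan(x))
This is a 0/0 indeterminate form.

Apply L'Hôpital's rule: differentiate numerator and denominator separately.
  f(x) = x   ⇒   f'(x) = 1
  g(x) = atan(x)   ⇒   g'(x) = 1/(x^2 + 1)
  lim(x→0) f'(x)/g'(x) = lim(x→0) (1)/(1/(x^2 + 1))
  = 1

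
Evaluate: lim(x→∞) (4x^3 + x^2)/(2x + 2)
This is an ∞/∞ indeterminate form.

Apply L'Hôpital's rule: differentiate numerator and denominator separately.
  f(x) = 4·x^3 + x^2   ⇒   f'(x) = 12·x^2 + 2·x
  g(x) = 2·x + 2   ⇒   g'(x) = 2
  lim(x→∞) f'(x)/g'(x) = lim(x→∞) (12·x^2 + 2·x)/(2)
  = ∞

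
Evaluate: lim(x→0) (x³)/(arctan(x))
This is a 0/0 indeterminate form.

Apply L'Hôpital's rule: differentiate numerator and denominator separately.
  f(x) = x^3   ⇒   f'(x) = 3·x^2
  g(x) = atan(x)   ⇒   g'(x) = 1/(x^2 + 1)
  lim(x→0) f'(x)/g'(x) = lim(x→0) (3·x^2)/(1/(x^2 + 1))
  = 0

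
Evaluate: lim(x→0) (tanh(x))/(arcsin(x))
This is a 0/0 indeterminate form.

Apply L'Hôpital's rule: differentiate numerator and denominator separately.
  f(x) = tanh(x)   ⇒   f'(x) = 1 - tanh(x)^2
  g(x) = asin(x)   ⇒   g'(x) = 1/sqrt(1 - x^2)
  lim(x→0) f'(x)/g'(x) = lim(x→0) (1 - tanh(x)^2)/(1/sqrt(1 - x^2))
  = 1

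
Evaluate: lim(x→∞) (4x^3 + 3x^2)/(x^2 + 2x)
This is an ∞/∞ indeterminate form.

Apply L'Hôpital's rule: differentiate numerator and denominator separately.
  f(x) = 4·x^3 + 3·x^2   ⇒   f'(x) = 12·x^2 + 6·x
  g(x) = x^2 + 2·x   ⇒   g'(x) = 2·x + 2
  lim(x→∞) f'(x)/g'(x) = lim(x→∞) (12·x^2 + 6·x)/(2·x + 2)
  = ∞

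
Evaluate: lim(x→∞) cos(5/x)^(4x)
This is an exponential indeterminate form.

For exponential indeterminate forms, take the natural log:
  Let L = lim(x→∞) cos(5/x)^(4x)
  Then ln(L) = lim(x→∞) [exponent × ln(base)]
  Evaluate using L'Hôpital or standard limits, then exponentiate.
  L = 1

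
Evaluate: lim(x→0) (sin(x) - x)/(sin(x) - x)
This is a 0/0 indeterminate form.

Apply L'Hôpital's rule: differentiate numerator and denominator separately.
  f(x) = -x + sin(x)   ⇒   f'(x) = cos(x) - 1
  g(x) = -x + sin(x)   ⇒   g'(x) = cos(x) - 1
  lim(x→0) f'(x)/g'(x) = lim(x→0) (cos(x) - 1)/(cos(x) - 1)
  = 1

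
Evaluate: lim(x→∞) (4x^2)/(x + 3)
This is an ∞/∞ indeterminate form.

Apply L'Hôpital's rule: differentiate numerator and denominator separately.
  f(x) = 4·x^2   ⇒   f'(x) = 8·x
  g(x) = x + 3   ⇒   g'(x) = 1
  lim(x→∞) f'(x)/g'(x) = lim(x→∞) (8·x)/(1)
  = ∞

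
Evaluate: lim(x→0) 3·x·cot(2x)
This is a 0·∞ indeterminate form.

Rewrite 0·∞ as a quotient (0/0 or ∞/∞ form), then apply L'Hôpital's rule:
  lim(x→0) 3·x·cot(2x) = 3/2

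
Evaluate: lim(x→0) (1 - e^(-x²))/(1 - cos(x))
This is a 0/0 indeterminate form.

Apply L'Hôpital's rule: differentiate numerator and denominator separately.
  f(x) = 1 - e^(-x^2)   ⇒   f'(x) = 2·x·e^(-x^2)
  g(x) = 1 - cos(x)   ⇒   g'(x) = sin(x)
  lim(x→0) f'(x)/g'(x) = lim(x→0) (2·x·e^(-x^2))/(sin(x))
  = 2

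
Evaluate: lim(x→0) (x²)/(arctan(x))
This is a 0/0 indeterminate form.

Apply L'Hôpital's rule: differentiate numerator and denominator separately.
  f(x) = x^2   ⇒   f'(x) = 2·x
  g(x) = atan(x)   ⇒   g'(x) = 1/(x^2 + 1)
  lim(x→0) f'(x)/g'(x) = lim(x→0) (2·x)/(1/(x^2 + 1))
  = 0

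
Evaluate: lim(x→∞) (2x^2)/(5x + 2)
This is an ∞/∞ indeterminate form.

Apply L'Hôpital's rule: differentiate numerator and denominator separately.
  f(x) = 2·x^2   ⇒   f'(x) = 4·x
  g(x) = 5·x + 2   ⇒   g'(x) = 5
  lim(x→∞) f'(x)/g'(x) = lim(x→∞) (4·x)/(5)
  = ∞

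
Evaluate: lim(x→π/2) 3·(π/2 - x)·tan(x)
This is a 0·∞ indeterminate form.

Rewrite 0·∞ as a quotient (0/0 or ∞/∞ form), then apply L'Hôpital's rule:
  lim(x→π/2) 3·(π/2 - x)·tan(x) = 3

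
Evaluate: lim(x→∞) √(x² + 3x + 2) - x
This is an ∞-∞ indeterminate form.

Combine fractions or rationalize to convert ∞-∞ to 0/0 form:
  lim(x→∞) √(x² + 3x + 2) - x = 3/2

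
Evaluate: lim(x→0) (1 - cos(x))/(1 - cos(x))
This is a 0/0 indeterminate form.

Apply L'Hôpital's rule: differentiate numerator and denominator separately.
  f(x) = 1 - cos(x)   ⇒   f'(x) = sin(x)
  g(x) = 1 - cos(x)   ⇒   g'(x) = sin(x)
  lim(x→0) f'(x)/g'(x) = lim(x→0) (sin(x))/(sin(x))
  = 1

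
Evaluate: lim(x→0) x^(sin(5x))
This is an exponential indeterminate form.

For exponential indeterminate forms, take the natural log:
  Let L = lim(x→0) x^(sin(5x))
  Then ln(L) = lim(x→0) [exponent × ln(base)]
  Evaluate using L'Hôpital or standard limits, then exponentiate.
  L = 1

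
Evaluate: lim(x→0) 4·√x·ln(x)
This is a 0·∞ indeterminate form.

Rewrite 0·∞ as a quotient (0/0 or ∞/∞ form), then apply L'Hôpital's rule:
  lim(x→0) 4·√x·ln(x) = 0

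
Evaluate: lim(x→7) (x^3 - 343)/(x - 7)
This is a standard limit.

Factor or rationalize the expression:
  lim(x→7) (x^3 - 343)/(x - 7) = 147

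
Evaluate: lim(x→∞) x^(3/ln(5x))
This is an exponential indeterminate form.

For exponential indeterminate forms, take the natural log:
  Let L = lim(x→∞) x^(3/ln(5x))
  Then ln(L) = lim(x→∞) [exponent × ln(base)]
  Evaluate using L'Hôpital or standard limits, then exponentiate.
  L = e^(3)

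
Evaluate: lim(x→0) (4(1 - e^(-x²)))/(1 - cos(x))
This is a 0/0 indeterminate form.

Apply L'Hôpital's rule: differentiate numerator and denominator separately.
  f(x) = 4 - 4·e^(-x^2)   ⇒   f'(x) = 8·x·e^(-x^2)
  g(x) = 1 - cos(x)   ⇒   g'(x) = sin(x)
  lim(x→0) f'(x)/g'(x) = lim(x→0) (8·x·e^(-x^2))/(sin(x))
  = 8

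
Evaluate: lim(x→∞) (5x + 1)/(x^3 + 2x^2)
This is an ∞/∞ indeterminate form.

Apply L'Hôpital's rule: differentiate numerator and denominator separately.
  f(x) = 5·x + 1   ⇒   f'(x) = 5
  g(x) = x^3 + 2·x^2   ⇒   g'(x) = 3·x^2 + 4·x
  lim(x→∞) f'(x)/g'(x) = lim(x→∞) (5)/(3·x^2 + 4·x)
  = 0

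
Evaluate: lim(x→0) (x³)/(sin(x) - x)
This is a 0/0 indeterminate form.

Apply L'Hôpital's rule: differentiate numerator and denominator separately.
  f(x) = x^3   ⇒   f'(x) = 3·x^2
  g(x) = -x + sin(x)   ⇒   g'(x) = cos(x) - 1
  lim(x→0) f'(x)/g'(x) = lim(x→0) (3·x^2)/(cos(x) - 1)
  = -6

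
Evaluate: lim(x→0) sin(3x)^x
This is an exponential indeterminate form.

For exponential indeterminate forms, take the natural log:
  Let L = lim(x→0) sin(3x)^x
  Then ln(L) = lim(x→0) [exponent × ln(base)]
  Evaluate using L'Hôpital or standard limits, then exponentiate.
  L = 1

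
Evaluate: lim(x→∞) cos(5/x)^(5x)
This is an exponential indeterminate form.

For exponential indeterminate forms, take the natural log:
  Let L = lim(x→∞) cos(5/x)^(5x)
  Then ln(L) = lim(x→∞) [exponent × ln(base)]
  Evaluate using L'Hôpital or standard limits, then exponentiate.
  L = 1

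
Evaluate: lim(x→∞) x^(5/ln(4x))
This is an exponential indeterminate form.

For exponential indeterminate forms, take the natural log:
  Let L = lim(x→∞) x^(5/ln(4x))
  Then ln(L) = lim(x→∞) [exponent × ln(base)]
  Evaluate using L'Hôpital or standard limits, then exponentiate.
  L = e^(5)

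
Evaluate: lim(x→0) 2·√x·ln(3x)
This is a 0·∞ indeterminate form.

Rewrite 0·∞ as a quotient (0/0 or ∞/∞ form), then apply L'Hôpital's rule:
  lim(x→0) 2·√x·ln(3x) = 0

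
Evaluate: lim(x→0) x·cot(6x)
This is a 0·∞ indeterminate form.

Rewrite 0·∞ as a quotient (0/0 or ∞/∞ form), then apply L'Hôpital's rule:
  lim(x→0) x·cot(6x) = 1/6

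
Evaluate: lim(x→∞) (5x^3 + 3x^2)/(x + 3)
This is an ∞/∞ indeterminate form.

Apply L'Hôpital's rule: differentiate numerator and denominator separately.
  f(x) = 5·x^3 + 3·x^2   ⇒   f'(x) = 15·x^2 + 6·x
  g(x) = x + 3   ⇒   g'(x) = 1
  lim(x→∞) f'(x)/g'(x) = lim(x→∞) (15·x^2 + 6·x)/(1)
  = ∞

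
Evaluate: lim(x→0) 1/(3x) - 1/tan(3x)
This is an ∞-∞ indeterminate form.

Combine fractions or rationalize to convert ∞-∞ to 0/0 form:
  lim(x→0) 1/(3x) - 1/tan(3x) = 0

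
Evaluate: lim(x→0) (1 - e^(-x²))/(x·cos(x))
This is a 0/0 indeterminate form.

Apply L'Hôpital's rule: differentiate numerator and denominator separately.
  f(x) = 1 - e^(-x^2)   ⇒   f'(x) = 2·x·e^(-x^2)
  g(x) = x·cos(x)   ⇒   g'(x) = -x·sin(x) + cos(x)
  lim(x→0) f'(x)/g'(x) = lim(x→0) (2·x·e^(-x^2))/(-x·sin(x) + cos(x))
  = 0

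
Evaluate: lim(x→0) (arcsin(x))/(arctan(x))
This is a 0/0 indeterminate form.

Apply L'Hôpital's rule: differentiate numerator and denominator separately.
  f(x) = asin(x)   ⇒   f'(x) = 1/sqrt(1 - x^2)
  g(x) = atan(x)   ⇒   g'(x) = 1/(x^2 + 1)
  lim(x→0) f'(x)/g'(x) = lim(x→0) (1/sqrt(1 - x^2))/(1/(x^2 + 1))
  = 1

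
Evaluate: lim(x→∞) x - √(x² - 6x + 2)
This is an ∞-∞ indeterminate form.

Combine fractions or rationalize to convert ∞-∞ to 0/0 form:
  lim(x→∞) x - √(x² - 6x + 2) = 3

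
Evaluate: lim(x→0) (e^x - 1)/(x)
This is a 0/0 indeterminate form.

Apply L'Hôpital's rule: differentiate numerator and denominator separately.
  f(x) = e^(x) - 1   ⇒   f'(x) = e^(x)
  g(x) = x   ⇒   g'(x) = 1
  lim(x→0) f'(x)/g'(x) = lim(x→0) (e^(x))/(1)
  = 1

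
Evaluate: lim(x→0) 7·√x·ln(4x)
This is a 0·∞ indeterminate form.

Rewrite 0·∞ as a quotient (0/0 or ∞/∞ form), then apply L'Hôpital's rule:
  lim(x→0) 7·√x·ln(4x) = 0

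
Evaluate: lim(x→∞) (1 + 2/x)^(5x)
This is an exponential indeterminate form.

For exponential indeterminate forms, take the natural log:
  Let L = lim(x→∞) (1 + 2/x)^(5x)
  Then ln(L) = lim(x→∞) [exponent × ln(base)]
  Evaluate using L'Hôpital or standard limits, then exponentiate.
  L = e^(10)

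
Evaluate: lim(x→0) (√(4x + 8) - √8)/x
This is a standard limit.

Factor or rationalize the expression:
  lim(x→0) (√(4x + 8) - √8)/x = sqrt(2)/2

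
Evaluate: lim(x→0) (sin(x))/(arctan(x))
This is a 0/0 indeterminate form.

Apply L'Hôpital's rule: differentiate numerator and denominator separately.
  f(x) = sin(x)   ⇒   f'(x) = cos(x)
  g(x) = atan(x)   ⇒   g'(x) = 1/(x^2 + 1)
  lim(x→0) f'(x)/g'(x) = lim(x→0) (cos(x))/(1/(x^2 + 1))
  = 1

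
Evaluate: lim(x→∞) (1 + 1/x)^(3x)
This is an exponential indeterminate form.

For exponential indeterminate forms, take the natural log:
  Let L = lim(x→∞) (1 + 1/x)^(3x)
  Then ln(L) = lim(x→∞) [exponent × ln(base)]
  Evaluate using L'Hôpital or standard limits, then exponentiate.
  L = e^(3)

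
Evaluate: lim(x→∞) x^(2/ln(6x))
This is an exponential indeterminate form.

For exponential indeterminate forms, take the natural log:
  Let L = lim(x→∞) x^(2/ln(6x))
  Then ln(L) = lim(x→∞) [exponent × ln(base)]
  Evaluate using L'Hôpital or standard limits, then exponentiate.
  L = e²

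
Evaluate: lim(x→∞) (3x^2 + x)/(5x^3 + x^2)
This is an ∞/∞ indeterminate form.

Apply L'Hôpital's rule: differentiate numerator and denominator separately.
  f(x) = 3·x^2 + x   ⇒   f'(x) = 6·x + 1
  g(x) = 5·x^3 + x^2   ⇒   g'(x) = 15·x^2 + 2·x
  lim(x→∞) f'(x)/g'(x) = lim(x→∞) (6·x + 1)/(15·x^2 + 2·x)
  = 0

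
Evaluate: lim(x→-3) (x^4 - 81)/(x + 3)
This is a standard limit.

Factor or rationalize the expression:
  lim(x→-3) (x^4 - 81)/(x + 3) = -108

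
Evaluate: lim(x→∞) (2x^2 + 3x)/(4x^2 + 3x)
This is an ∞/∞ indeterminate form.

Apply L'Hôpital's rule: differentiate numerator and denominator separately.
  f(x) = 2·x^2 + 3·x   ⇒   f'(x) = 4·x + 3
  g(x) = 4·x^2 + 3·x   ⇒   g'(x) = 8·x + 3
  lim(x→∞) f'(x)/g'(x) = lim(x→∞) (4·x + 3)/(8·x + 3)
  = 1/2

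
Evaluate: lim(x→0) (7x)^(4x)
This is an exponential indeterminate form.

For exponential indeterminate forms, take the natural log:
  Let L = lim(x→0) (7x)^(4x)
  Then ln(L) = lim(x→0) [exponent × ln(base)]
  Evaluate using L'Hôpital or standard limits, then exponentiate.
  L = 1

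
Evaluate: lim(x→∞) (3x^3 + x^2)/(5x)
This is an ∞/∞ indeterminate form.

Apply L'Hôpital's rule: differentiate numerator and denominator separately.
  f(x) = 3·x^3 + x^2   ⇒   f'(x) = 9·x^2 + 2·x
  g(x) = 5·x   ⇒   g'(x) = 5
  lim(x→∞) f'(x)/g'(x) = lim(x→∞) (9·x^2 + 2·x)/(5)
  = ∞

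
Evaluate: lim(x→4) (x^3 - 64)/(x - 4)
This is a standard limit.

Factor or rationalize the expression:
  lim(x→4) (x^3 - 64)/(x - 4) = 48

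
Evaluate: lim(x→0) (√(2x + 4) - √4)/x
This is a standard limit.

Factor or rationalize the expression:
  lim(x→0) (√(2x + 4) - √4)/x = 1/2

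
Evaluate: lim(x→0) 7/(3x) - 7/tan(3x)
This is an ∞-∞ indeterminate form.

Combine fractions or rationalize to convert ∞-∞ to 0/0 form:
  lim(x→0) 7/(3x) - 7/tan(3x) = 0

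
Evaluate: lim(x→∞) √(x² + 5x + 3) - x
This is an ∞-∞ indeterminate form.

Combine fractions or rationalize to convert ∞-∞ to 0/0 form:
  lim(x→∞) √(x² + 5x + 3) - x = 5/2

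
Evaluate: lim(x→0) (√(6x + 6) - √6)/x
This is a standard limit.

Factor or rationalize the expression:
  lim(x→0) (√(6x + 6) - √6)/x = sqrt(6)/2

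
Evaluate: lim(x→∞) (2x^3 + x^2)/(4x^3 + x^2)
This is an ∞/∞ indeterminate form.

Apply L'Hôpital's rule: differentiate numerator and denominator separately.
  f(x) = 2·x^3 + x^2   ⇒   f'(x) = 6·x^2 + 2·x
  g(x) = 4·x^3 + x^2   ⇒   g'(x) = 12·x^2 + 2·x
  lim(x→∞) f'(x)/g'(x) = lim(x→∞) (6·x^2 + 2·x)/(12·x^2 + 2·x)
  = 1/2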